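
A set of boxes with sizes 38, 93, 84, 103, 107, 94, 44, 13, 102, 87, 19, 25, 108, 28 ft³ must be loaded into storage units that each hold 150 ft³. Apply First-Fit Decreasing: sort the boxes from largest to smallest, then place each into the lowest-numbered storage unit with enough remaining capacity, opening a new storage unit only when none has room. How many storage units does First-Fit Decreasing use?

Sorted descending: 108, 107, 103, 102, 94, 93, 87, 84, 44, 38, 28, 25, 19, 13.
108 ft³ → storage unit 1 (remaining 42 ft³)
107 ft³ → storage unit 2 (remaining 43 ft³)
103 ft³ → storage unit 3 (remaining 47 ft³)
102 ft³ → storage unit 4 (remaining 48 ft³)
94 ft³ → storage unit 5 (remaining 56 ft³)
93 ft³ → storage unit 6 (remaining 57 ft³)
87 ft³ → storage unit 7 (remaining 63 ft³)
84 ft³ → storage unit 8 (remaining 66 ft³)
44 ft³ → storage unit 3 (remaining 3 ft³)
38 ft³ → storage unit 1 (remaining 4 ft³)
28 ft³ → storage unit 2 (remaining 15 ft³)
25 ft³ → storage unit 4 (remaining 23 ft³)
19 ft³ → storage unit 4 (remaining 4 ft³)
13 ft³ → storage unit 2 (remaining 2 ft³)
Final storage units: [108,38] [107,28,13] [103,44] [102,25,19] [94] [93] [87] [84].

8 storage units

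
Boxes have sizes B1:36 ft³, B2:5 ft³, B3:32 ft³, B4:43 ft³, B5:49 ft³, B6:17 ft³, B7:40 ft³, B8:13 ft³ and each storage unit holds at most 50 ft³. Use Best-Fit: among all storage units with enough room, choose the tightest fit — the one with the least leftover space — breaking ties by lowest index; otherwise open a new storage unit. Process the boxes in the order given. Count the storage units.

storage unit 1: place B1 (36 ft³), 14 ft³ left
storage unit 1: place B2 (5 ft³), 9 ft³ left
storage unit 2: place B3 (32 ft³), 18 ft³ left
storage unit 3: place B4 (43 ft³), 7 ft³ left
storage unit 4: place B5 (49 ft³), 1 ft³ left
storage unit 2: place B6 (17 ft³), 1 ft³ left
storage unit 5: place B7 (40 ft³), 10 ft³ left
storage unit 6: place B8 (13 ft³), 37 ft³ left

6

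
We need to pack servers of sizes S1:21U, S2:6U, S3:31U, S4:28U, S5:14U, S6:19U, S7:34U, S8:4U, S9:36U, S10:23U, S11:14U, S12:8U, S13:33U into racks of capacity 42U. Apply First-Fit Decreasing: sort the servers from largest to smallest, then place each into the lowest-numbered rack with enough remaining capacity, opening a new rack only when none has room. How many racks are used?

7

Sorted descending: 36, 34, 33, 31, 28, 23, 21, 19, 14, 14, 8, 6, 4.
Put 36U in rack 1; 6U remain.
Put 34U in rack 2; 8U remain.
Put 33U in rack 3; 9U remain.
Put 31U in rack 4; 11U remain.
Put 28U in rack 5; 14U remain.
Put 23U in rack 6; 19U remain.
Put 21U in rack 7; 21U remain.
Put 19U in rack 6; 0U remain.
Put 14U in rack 5; 0U remain.
Put 14U in rack 7; 7U remain.
Put 8U in rack 2; 0U remain.
Put 6U in rack 1; 0U remain.
Put 4U in rack 3; 5U remain.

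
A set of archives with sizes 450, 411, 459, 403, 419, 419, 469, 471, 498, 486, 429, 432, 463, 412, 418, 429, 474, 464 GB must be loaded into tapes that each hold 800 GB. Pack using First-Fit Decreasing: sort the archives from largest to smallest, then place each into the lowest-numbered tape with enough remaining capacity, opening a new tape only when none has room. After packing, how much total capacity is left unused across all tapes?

Sorted descending: 498, 486, 474, 471, 469, 464, 463, 459, 450, 432, 429, 429, 419, 419, 418, 412, 411, 403.
498 GB → tape 1 (remaining 302 GB)
486 GB → tape 2 (remaining 314 GB)
474 GB → tape 3 (remaining 326 GB)
471 GB → tape 4 (remaining 329 GB)
469 GB → tape 5 (remaining 331 GB)
464 GB → tape 6 (remaining 336 GB)
463 GB → tape 7 (remaining 337 GB)
459 GB → tape 8 (remaining 341 GB)
450 GB → tape 9 (remaining 350 GB)
432 GB → tape 10 (remaining 368 GB)
429 GB → tape 11 (remaining 371 GB)
429 GB → tape 12 (remaining 371 GB)
419 GB → tape 13 (remaining 381 GB)
419 GB → tape 14 (remaining 381 GB)
418 GB → tape 15 (remaining 382 GB)
412 GB → tape 16 (remaining 388 GB)
411 GB → tape 17 (remaining 389 GB)
403 GB → tape 18 (remaining 397 GB)
18 tapes × 800 GB = 14400 GB; used 8006 GB; unused 6394 GB.

6394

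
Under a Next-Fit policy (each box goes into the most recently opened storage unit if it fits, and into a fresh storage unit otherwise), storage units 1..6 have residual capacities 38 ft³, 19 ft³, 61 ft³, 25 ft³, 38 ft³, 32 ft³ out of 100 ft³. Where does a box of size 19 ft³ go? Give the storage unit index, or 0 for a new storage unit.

Next-Fit only looks at storage unit 6, which has 32 ft³ free.
19 ft³ fits there.

6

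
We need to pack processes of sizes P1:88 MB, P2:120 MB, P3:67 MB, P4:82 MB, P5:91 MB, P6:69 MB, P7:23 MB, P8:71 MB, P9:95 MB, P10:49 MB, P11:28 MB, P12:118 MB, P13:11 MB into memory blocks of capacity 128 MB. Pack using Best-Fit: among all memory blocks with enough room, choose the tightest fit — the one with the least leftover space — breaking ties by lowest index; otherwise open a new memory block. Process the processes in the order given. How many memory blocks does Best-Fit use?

memory block 1: place P1 (88 MB), 40 MB left
memory block 2: place P2 (120 MB), 8 MB left
memory block 3: place P3 (67 MB), 61 MB left
memory block 4: place P4 (82 MB), 46 MB left
memory block 5: place P5 (91 MB), 37 MB left
memory block 6: place P6 (69 MB), 59 MB left
memory block 5: place P7 (23 MB), 14 MB left
memory block 7: place P8 (71 MB), 57 MB left
memory block 8: place P9 (95 MB), 33 MB left
memory block 7: place P10 (49 MB), 8 MB left
memory block 8: place P11 (28 MB), 5 MB left
memory block 9: place P12 (118 MB), 10 MB left
memory block 5: place P13 (11 MB), 3 MB left
Final memory blocks: [88] [120] [67] [82] [91,23,11] [69] [71,49] [95,28] [118].

9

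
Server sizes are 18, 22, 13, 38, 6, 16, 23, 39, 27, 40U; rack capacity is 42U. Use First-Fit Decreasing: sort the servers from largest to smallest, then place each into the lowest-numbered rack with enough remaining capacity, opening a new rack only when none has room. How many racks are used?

Sorted descending: 40, 39, 38, 27, 23, 22, 18, 16, 13, 6.
40U → rack 1 (remaining 2U)
39U → rack 2 (remaining 3U)
38U → rack 3 (remaining 4U)
27U → rack 4 (remaining 15U)
23U → rack 5 (remaining 19U)
22U → rack 6 (remaining 20U)
18U → rack 5 (remaining 1U)
16U → rack 6 (remaining 4U)
13U → rack 4 (remaining 2U)
6U → rack 7 (remaining 36U)
Final racks: [40] [39] [38] [27,13] [23,18] [22,16] [6].

7 racks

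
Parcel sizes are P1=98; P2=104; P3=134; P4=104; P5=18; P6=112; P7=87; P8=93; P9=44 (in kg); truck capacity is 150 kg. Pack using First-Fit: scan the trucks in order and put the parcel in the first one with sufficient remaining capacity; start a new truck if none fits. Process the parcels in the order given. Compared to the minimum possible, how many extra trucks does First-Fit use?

First-Fit: [98,18] [104,44] [134] [104] [112] [87] [93] → 7 trucks.
7 parcels exceed 75 kg (half the capacity), and no two of those can share a truck, so at least 7 trucks are needed.
So 7 is already optimal.

0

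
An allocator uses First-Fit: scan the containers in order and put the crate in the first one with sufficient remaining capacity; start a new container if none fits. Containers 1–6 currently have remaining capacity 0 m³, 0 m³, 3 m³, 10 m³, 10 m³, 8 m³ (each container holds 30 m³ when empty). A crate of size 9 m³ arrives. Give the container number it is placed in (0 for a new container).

4

Containers with room: container 4 (10 m³), container 5 (10 m³).
The first with room is container 4.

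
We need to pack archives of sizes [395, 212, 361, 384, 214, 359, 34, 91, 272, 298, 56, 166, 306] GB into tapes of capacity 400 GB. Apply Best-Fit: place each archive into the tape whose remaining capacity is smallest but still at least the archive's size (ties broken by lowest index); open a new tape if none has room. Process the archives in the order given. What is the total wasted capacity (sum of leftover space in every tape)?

395 GB → tape 1 (remaining 5 GB)
212 GB → tape 2 (remaining 188 GB)
361 GB → tape 3 (remaining 39 GB)
384 GB → tape 4 (remaining 16 GB)
214 GB → tape 5 (remaining 186 GB)
359 GB → tape 6 (remaining 41 GB)
34 GB → tape 3 (remaining 5 GB)
91 GB → tape 5 (remaining 95 GB)
272 GB → tape 7 (remaining 128 GB)
298 GB → tape 8 (remaining 102 GB)
56 GB → tape 5 (remaining 39 GB)
166 GB → tape 2 (remaining 22 GB)
306 GB → tape 9 (remaining 94 GB)
9 tapes × 400 GB = 3600 GB; used 3148 GB; unused 452 GB.

452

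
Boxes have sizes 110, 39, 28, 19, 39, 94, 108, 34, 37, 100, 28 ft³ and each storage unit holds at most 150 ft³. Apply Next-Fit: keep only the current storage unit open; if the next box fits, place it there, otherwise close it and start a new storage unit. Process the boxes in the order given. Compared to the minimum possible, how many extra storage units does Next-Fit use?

Next-Fit: [110,39] [28,19,39] [94] [108,34] [37,100] [28] → 6 storage units.
Total size 636 ft³; any packing needs at least ⌈636/150⌉ = 5 storage units.
An optimal packing achieves that bound: [110,39] [108,39] [100,37] [94,34,19] [28,28] → 5 storage units.
Excess: 6 − 5 = 1.

1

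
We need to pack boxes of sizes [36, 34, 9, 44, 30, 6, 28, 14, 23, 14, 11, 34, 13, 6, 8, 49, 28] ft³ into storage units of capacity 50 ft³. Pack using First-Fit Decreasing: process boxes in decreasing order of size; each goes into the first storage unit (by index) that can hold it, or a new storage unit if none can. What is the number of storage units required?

Sorted descending: 49, 44, 36, 34, 34, 30, 28, 28, 23, 14, 14, 13, 11, 9, 8, 6, 6.
49 ft³ → storage unit 1 (remaining 1 ft³)
44 ft³ → storage unit 2 (remaining 6 ft³)
36 ft³ → storage unit 3 (remaining 14 ft³)
34 ft³ → storage unit 4 (remaining 16 ft³)
34 ft³ → storage unit 5 (remaining 16 ft³)
30 ft³ → storage unit 6 (remaining 20 ft³)
28 ft³ → storage unit 7 (remaining 22 ft³)
28 ft³ → storage unit 8 (remaining 22 ft³)
23 ft³ → storage unit 9 (remaining 27 ft³)
14 ft³ → storage unit 3 (remaining 0 ft³)
14 ft³ → storage unit 4 (remaining 2 ft³)
13 ft³ → storage unit 5 (remaining 3 ft³)
11 ft³ → storage unit 6 (remaining 9 ft³)
9 ft³ → storage unit 6 (remaining 0 ft³)
8 ft³ → storage unit 7 (remaining 14 ft³)
6 ft³ → storage unit 2 (remaining 0 ft³)
6 ft³ → storage unit 7 (remaining 8 ft³)

9 storage units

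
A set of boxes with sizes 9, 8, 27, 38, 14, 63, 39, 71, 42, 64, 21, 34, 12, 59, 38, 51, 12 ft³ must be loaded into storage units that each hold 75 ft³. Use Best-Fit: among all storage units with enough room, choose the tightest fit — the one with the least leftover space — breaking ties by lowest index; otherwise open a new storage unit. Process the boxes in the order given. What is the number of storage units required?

storage unit 1: place 9 ft³, 66 ft³ left
storage unit 1: place 8 ft³, 58 ft³ left
storage unit 1: place 27 ft³, 31 ft³ left
storage unit 2: place 38 ft³, 37 ft³ left
storage unit 1: place 14 ft³, 17 ft³ left
storage unit 3: place 63 ft³, 12 ft³ left
storage unit 4: place 39 ft³, 36 ft³ left
storage unit 5: place 71 ft³, 4 ft³ left
storage unit 6: place 42 ft³, 33 ft³ left
storage unit 7: place 64 ft³, 11 ft³ left
storage unit 6: place 21 ft³, 12 ft³ left
storage unit 4: place 34 ft³, 2 ft³ left
storage unit 3: place 12 ft³, 0 ft³ left
storage unit 8: place 59 ft³, 16 ft³ left
storage unit 9: place 38 ft³, 37 ft³ left
storage unit 10: place 51 ft³, 24 ft³ left
storage unit 6: place 12 ft³, 0 ft³ left
Final storage units: [9,8,27,14] [38] [63,12] [39,34] [71] [42,21,12] [64] [59] [38] [51].

10 storage units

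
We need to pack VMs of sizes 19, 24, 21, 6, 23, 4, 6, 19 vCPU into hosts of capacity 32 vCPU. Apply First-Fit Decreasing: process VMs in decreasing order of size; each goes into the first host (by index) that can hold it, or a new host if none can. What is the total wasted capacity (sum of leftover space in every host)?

Sorted descending: 24, 23, 21, 19, 19, 6, 6, 4.
Put 24 vCPU in host 1; 8 vCPU remain.
Put 23 vCPU in host 2; 9 vCPU remain.
Put 21 vCPU in host 3; 11 vCPU remain.
Put 19 vCPU in host 4; 13 vCPU remain.
Put 19 vCPU in host 5; 13 vCPU remain.
Put 6 vCPU in host 1; 2 vCPU remain.
Put 6 vCPU in host 2; 3 vCPU remain.
Put 4 vCPU in host 3; 7 vCPU remain.
5 hosts × 32 vCPU = 160 vCPU; used 122 vCPU; unused 38 vCPU.

38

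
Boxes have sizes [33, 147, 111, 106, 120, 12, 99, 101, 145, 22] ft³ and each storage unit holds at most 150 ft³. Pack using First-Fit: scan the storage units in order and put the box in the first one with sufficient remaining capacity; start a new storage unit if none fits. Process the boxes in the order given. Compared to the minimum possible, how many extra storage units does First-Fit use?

First-Fit: [33,111] [147] [106,12,22] [120] [99] [101] [145] → 7 storage units.
7 boxes exceed 75 ft³ (half the capacity), and no two of those can share a storage unit, so at least 7 storage units are needed.
So 7 is already optimal.

0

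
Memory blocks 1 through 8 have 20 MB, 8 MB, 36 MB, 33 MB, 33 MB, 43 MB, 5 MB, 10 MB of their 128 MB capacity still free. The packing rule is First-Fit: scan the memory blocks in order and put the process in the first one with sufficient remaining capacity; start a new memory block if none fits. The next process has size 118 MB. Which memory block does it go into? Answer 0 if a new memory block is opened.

No memory block has ≥ 118 MB free, so a new memory block is opened.

0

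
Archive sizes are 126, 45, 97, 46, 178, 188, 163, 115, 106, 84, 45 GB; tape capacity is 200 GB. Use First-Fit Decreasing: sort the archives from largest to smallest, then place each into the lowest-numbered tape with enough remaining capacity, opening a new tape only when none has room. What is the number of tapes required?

7

Sorted descending: 188, 178, 163, 126, 115, 106, 97, 84, 46, 45, 45.
tape 1: place 188 GB, 12 GB left
tape 2: place 178 GB, 22 GB left
tape 3: place 163 GB, 37 GB left
tape 4: place 126 GB, 74 GB left
tape 5: place 115 GB, 85 GB left
tape 6: place 106 GB, 94 GB left
tape 7: place 97 GB, 103 GB left
tape 5: place 84 GB, 1 GB left
tape 4: place 46 GB, 28 GB left
tape 6: place 45 GB, 49 GB left
tape 6: place 45 GB, 4 GB left
Final tapes: [188] [178] [163] [126,46] [115,84] [106,45,45] [97].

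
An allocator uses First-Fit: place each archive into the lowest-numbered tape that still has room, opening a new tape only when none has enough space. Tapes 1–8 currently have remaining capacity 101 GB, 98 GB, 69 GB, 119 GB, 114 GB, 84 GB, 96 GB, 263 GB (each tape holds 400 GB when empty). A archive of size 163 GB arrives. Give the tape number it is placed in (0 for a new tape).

8

Tapes with room: tape 8 (263 GB).
The first with room is tape 8.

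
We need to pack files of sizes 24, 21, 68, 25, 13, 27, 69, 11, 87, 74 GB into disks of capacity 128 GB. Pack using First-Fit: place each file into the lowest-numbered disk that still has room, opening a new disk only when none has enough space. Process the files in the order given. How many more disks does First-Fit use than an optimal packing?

0

First-Fit: [24,21,68,13] [25,27,69] [11,87] [74] → 4 disks.
Total size 419 GB; any packing needs at least ⌈419/128⌉ = 4 disks.
So 4 is already optimal.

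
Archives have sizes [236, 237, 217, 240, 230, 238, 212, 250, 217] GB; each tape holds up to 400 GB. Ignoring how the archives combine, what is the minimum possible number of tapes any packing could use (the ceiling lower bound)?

6

Total size = 236 + 237 + 217 + 240 + 230 + 238 + 212 + 250 + 217 = 2077 GB.
⌈2077 / 400⌉ = 6.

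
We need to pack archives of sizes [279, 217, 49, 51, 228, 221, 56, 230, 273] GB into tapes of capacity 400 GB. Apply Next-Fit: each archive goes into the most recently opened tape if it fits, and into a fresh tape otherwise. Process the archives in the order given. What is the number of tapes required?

6

tape 1: place 279 GB, 121 GB left
tape 2: place 217 GB, 183 GB left
tape 2: place 49 GB, 134 GB left
tape 2: place 51 GB, 83 GB left
tape 3: place 228 GB, 172 GB left
tape 4: place 221 GB, 179 GB left
tape 4: place 56 GB, 123 GB left
tape 5: place 230 GB, 170 GB left
tape 6: place 273 GB, 127 GB left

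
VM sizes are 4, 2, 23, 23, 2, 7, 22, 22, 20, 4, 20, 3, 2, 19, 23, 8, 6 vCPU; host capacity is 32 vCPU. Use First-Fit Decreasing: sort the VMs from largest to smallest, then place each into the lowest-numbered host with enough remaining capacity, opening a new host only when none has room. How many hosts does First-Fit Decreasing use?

Sorted descending: 23, 23, 23, 22, 22, 20, 20, 19, 8, 7, 6, 4, 4, 3, 2, 2, 2.
23 vCPU → host 1 (remaining 9 vCPU)
23 vCPU → host 2 (remaining 9 vCPU)
23 vCPU → host 3 (remaining 9 vCPU)
22 vCPU → host 4 (remaining 10 vCPU)
22 vCPU → host 5 (remaining 10 vCPU)
20 vCPU → host 6 (remaining 12 vCPU)
20 vCPU → host 7 (remaining 12 vCPU)
19 vCPU → host 8 (remaining 13 vCPU)
8 vCPU → host 1 (remaining 1 vCPU)
7 vCPU → host 2 (remaining 2 vCPU)
6 vCPU → host 3 (remaining 3 vCPU)
4 vCPU → host 4 (remaining 6 vCPU)
4 vCPU → host 4 (remaining 2 vCPU)
3 vCPU → host 3 (remaining 0 vCPU)
2 vCPU → host 2 (remaining 0 vCPU)
2 vCPU → host 4 (remaining 0 vCPU)
2 vCPU → host 5 (remaining 8 vCPU)
Final hosts: [23,8] [23,7,2] [23,6,3] [22,4,4,2] [22,2] [20] [20] [19].

8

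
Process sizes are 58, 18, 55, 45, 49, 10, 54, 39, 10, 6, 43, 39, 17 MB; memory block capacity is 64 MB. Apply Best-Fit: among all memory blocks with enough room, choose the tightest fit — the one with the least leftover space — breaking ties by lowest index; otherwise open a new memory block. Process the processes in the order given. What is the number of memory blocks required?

memory block 1: place 58 MB, 6 MB left
memory block 2: place 18 MB, 46 MB left
memory block 3: place 55 MB, 9 MB left
memory block 2: place 45 MB, 1 MB left
memory block 4: place 49 MB, 15 MB left
memory block 4: place 10 MB, 5 MB left
memory block 5: place 54 MB, 10 MB left
memory block 6: place 39 MB, 25 MB left
memory block 5: place 10 MB, 0 MB left
memory block 1: place 6 MB, 0 MB left
memory block 7: place 43 MB, 21 MB left
memory block 8: place 39 MB, 25 MB left
memory block 7: place 17 MB, 4 MB left
Final memory blocks: [58,6] [18,45] [55] [49,10] [54,10] [39] [43,17] [39].

8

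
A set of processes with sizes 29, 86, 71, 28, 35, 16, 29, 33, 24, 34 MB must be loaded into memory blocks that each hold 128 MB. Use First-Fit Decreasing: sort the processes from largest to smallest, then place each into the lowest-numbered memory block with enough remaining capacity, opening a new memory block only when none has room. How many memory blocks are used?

Sorted descending: 86, 71, 35, 34, 33, 29, 29, 28, 24, 16.
memory block 1: place 86 MB, 42 MB left
memory block 2: place 71 MB, 57 MB left
memory block 1: place 35 MB, 7 MB left
memory block 2: place 34 MB, 23 MB left
memory block 3: place 33 MB, 95 MB left
memory block 3: place 29 MB, 66 MB left
memory block 3: place 29 MB, 37 MB left
memory block 3: place 28 MB, 9 MB left
memory block 4: place 24 MB, 104 MB left
memory block 2: place 16 MB, 7 MB left
Final memory blocks: [86,35] [71,34,16] [33,29,29,28] [24].

4 memory blocks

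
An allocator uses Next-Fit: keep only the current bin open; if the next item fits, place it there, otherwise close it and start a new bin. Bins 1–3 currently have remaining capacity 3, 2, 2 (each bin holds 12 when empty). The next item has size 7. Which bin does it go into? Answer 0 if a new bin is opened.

0

Next-Fit only looks at bin 3, which has 2 free.
7 does not fit, so a new bin is opened.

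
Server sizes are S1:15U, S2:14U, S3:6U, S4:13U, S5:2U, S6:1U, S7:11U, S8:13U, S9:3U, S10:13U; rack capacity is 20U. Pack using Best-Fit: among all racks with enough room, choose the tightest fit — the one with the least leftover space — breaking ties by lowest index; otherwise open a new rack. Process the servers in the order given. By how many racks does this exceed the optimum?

Best-Fit: [15,2,1] [14,6] [13,3] [11] [13] [13] → 6 racks.
6 servers exceed 10U (half the capacity), and no two of those can share a rack, so at least 6 racks are needed.
So 6 is already optimal.

0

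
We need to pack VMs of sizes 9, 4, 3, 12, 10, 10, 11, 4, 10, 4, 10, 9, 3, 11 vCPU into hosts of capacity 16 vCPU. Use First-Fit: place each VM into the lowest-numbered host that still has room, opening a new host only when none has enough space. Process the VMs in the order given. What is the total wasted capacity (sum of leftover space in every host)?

Put 9 vCPU in host 1; 7 vCPU remain.
Put 4 vCPU in host 1; 3 vCPU remain.
Put 3 vCPU in host 1; 0 vCPU remain.
Put 12 vCPU in host 2; 4 vCPU remain.
Put 10 vCPU in host 3; 6 vCPU remain.
Put 10 vCPU in host 4; 6 vCPU remain.
Put 11 vCPU in host 5; 5 vCPU remain.
Put 4 vCPU in host 2; 0 vCPU remain.
Put 10 vCPU in host 6; 6 vCPU remain.
Put 4 vCPU in host 3; 2 vCPU remain.
Put 10 vCPU in host 7; 6 vCPU remain.
Put 9 vCPU in host 8; 7 vCPU remain.
Put 3 vCPU in host 4; 3 vCPU remain.
Put 11 vCPU in host 9; 5 vCPU remain.
9 hosts × 16 vCPU = 144 vCPU; used 110 vCPU; unused 34 vCPU.

34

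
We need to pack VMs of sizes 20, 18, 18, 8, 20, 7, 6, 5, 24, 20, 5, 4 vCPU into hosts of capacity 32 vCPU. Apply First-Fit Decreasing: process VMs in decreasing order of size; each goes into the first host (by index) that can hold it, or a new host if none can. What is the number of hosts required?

6 hosts

Sorted descending: 24, 20, 20, 20, 18, 18, 8, 7, 6, 5, 5, 4.
24 vCPU → host 1 (remaining 8 vCPU)
20 vCPU → host 2 (remaining 12 vCPU)
20 vCPU → host 3 (remaining 12 vCPU)
20 vCPU → host 4 (remaining 12 vCPU)
18 vCPU → host 5 (remaining 14 vCPU)
18 vCPU → host 6 (remaining 14 vCPU)
8 vCPU → host 1 (remaining 0 vCPU)
7 vCPU → host 2 (remaining 5 vCPU)
6 vCPU → host 3 (remaining 6 vCPU)
5 vCPU → host 2 (remaining 0 vCPU)
5 vCPU → host 3 (remaining 1 vCPU)
4 vCPU → host 4 (remaining 8 vCPU)
Final hosts: [24,8] [20,7,5] [20,6,5] [20,4] [18] [18].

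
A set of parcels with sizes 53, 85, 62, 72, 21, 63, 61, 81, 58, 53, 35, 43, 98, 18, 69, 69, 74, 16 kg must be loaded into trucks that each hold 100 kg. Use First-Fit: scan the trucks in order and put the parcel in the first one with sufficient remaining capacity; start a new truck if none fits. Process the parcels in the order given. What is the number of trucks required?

Put 53 kg in truck 1; 47 kg remain.
Put 85 kg in truck 2; 15 kg remain.
Put 62 kg in truck 3; 38 kg remain.
Put 72 kg in truck 4; 28 kg remain.
Put 21 kg in truck 1; 26 kg remain.
Put 63 kg in truck 5; 37 kg remain.
Put 61 kg in truck 6; 39 kg remain.
Put 81 kg in truck 7; 19 kg remain.
Put 58 kg in truck 8; 42 kg remain.
Put 53 kg in truck 9; 47 kg remain.
Put 35 kg in truck 3; 3 kg remain.
Put 43 kg in truck 9; 4 kg remain.
Put 98 kg in truck 10; 2 kg remain.
Put 18 kg in truck 1; 8 kg remain.
Put 69 kg in truck 11; 31 kg remain.
Put 69 kg in truck 12; 31 kg remain.
Put 74 kg in truck 13; 26 kg remain.
Put 16 kg in truck 4; 12 kg remain.
Final trucks: [53,21,18] [85] [62,35] [72,16] [63] [61] [81] [58] [53,43] [98] [69] [69] [74].

13 trucks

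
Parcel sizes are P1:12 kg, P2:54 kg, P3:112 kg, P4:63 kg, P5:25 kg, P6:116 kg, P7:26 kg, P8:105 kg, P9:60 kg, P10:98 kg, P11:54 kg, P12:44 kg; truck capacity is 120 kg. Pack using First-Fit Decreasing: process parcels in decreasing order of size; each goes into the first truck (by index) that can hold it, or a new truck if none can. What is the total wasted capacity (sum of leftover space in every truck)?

Sorted descending: 116, 112, 105, 98, 63, 60, 54, 54, 44, 26, 25, 12.
truck 1: place 116 kg, 4 kg left
truck 2: place 112 kg, 8 kg left
truck 3: place 105 kg, 15 kg left
truck 4: place 98 kg, 22 kg left
truck 5: place 63 kg, 57 kg left
truck 6: place 60 kg, 60 kg left
truck 5: place 54 kg, 3 kg left
truck 6: place 54 kg, 6 kg left
truck 7: place 44 kg, 76 kg left
truck 7: place 26 kg, 50 kg left
truck 7: place 25 kg, 25 kg left
truck 3: place 12 kg, 3 kg left
7 trucks × 120 kg = 840 kg; used 769 kg; unused 71 kg.

71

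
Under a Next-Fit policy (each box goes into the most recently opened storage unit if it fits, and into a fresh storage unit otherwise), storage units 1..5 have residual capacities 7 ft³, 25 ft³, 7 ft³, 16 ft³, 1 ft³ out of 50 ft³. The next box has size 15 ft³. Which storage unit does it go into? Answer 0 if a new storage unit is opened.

Next-Fit only looks at storage unit 5, which has 1 ft³ free.
15 ft³ does not fit, so a new storage unit is opened.

0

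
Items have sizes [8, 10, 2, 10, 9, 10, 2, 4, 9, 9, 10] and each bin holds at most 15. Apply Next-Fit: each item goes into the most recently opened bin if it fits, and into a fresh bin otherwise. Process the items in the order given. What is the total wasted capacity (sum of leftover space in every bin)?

bin 1: place 8, 7 left
bin 2: place 10, 5 left
bin 2: place 2, 3 left
bin 3: place 10, 5 left
bin 4: place 9, 6 left
bin 5: place 10, 5 left
bin 5: place 2, 3 left
bin 6: place 4, 11 left
bin 6: place 9, 2 left
bin 7: place 9, 6 left
bin 8: place 10, 5 left
8 bins × 15 = 120; used 83; unused 37.

37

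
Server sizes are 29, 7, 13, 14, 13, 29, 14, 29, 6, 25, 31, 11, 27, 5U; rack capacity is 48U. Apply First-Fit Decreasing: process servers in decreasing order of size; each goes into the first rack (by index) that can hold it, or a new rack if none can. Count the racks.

6

Sorted descending: 31, 29, 29, 29, 27, 25, 14, 14, 13, 13, 11, 7, 6, 5.
Put 31U in rack 1; 17U remain.
Put 29U in rack 2; 19U remain.
Put 29U in rack 3; 19U remain.
Put 29U in rack 4; 19U remain.
Put 27U in rack 5; 21U remain.
Put 25U in rack 6; 23U remain.
Put 14U in rack 1; 3U remain.
Put 14U in rack 2; 5U remain.
Put 13U in rack 3; 6U remain.
Put 13U in rack 4; 6U remain.
Put 11U in rack 5; 10U remain.
Put 7U in rack 5; 3U remain.
Put 6U in rack 3; 0U remain.
Put 5U in rack 2; 0U remain.
Final racks: [31,14] [29,14,5] [29,13,6] [29,13] [27,11,7] [25].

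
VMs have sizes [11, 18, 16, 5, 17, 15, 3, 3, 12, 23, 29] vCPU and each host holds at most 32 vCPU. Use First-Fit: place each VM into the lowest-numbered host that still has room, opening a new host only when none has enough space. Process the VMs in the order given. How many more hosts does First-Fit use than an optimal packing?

1

First-Fit: [11,18,3] [16,5,3] [17,15] [12] [23] [29] → 6 hosts.
Total size 152 vCPU; any packing needs at least ⌈152/32⌉ = 5 hosts.
An optimal packing achieves that bound: [29,3] [23,5,3] [18,12] [17,15] [16,11] → 5 hosts.
Excess: 6 − 5 = 1.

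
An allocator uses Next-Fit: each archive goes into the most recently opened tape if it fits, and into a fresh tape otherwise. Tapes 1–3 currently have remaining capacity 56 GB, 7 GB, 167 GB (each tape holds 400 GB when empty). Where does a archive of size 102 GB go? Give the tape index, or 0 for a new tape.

3

Next-Fit only looks at tape 3, which has 167 GB free.
102 GB fits there.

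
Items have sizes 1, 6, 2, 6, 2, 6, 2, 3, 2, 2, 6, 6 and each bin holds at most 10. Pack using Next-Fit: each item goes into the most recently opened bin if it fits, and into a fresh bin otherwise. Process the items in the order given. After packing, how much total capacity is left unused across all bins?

Put 1 in bin 1; 9 remain.
Put 6 in bin 1; 3 remain.
Put 2 in bin 1; 1 remain.
Put 6 in bin 2; 4 remain.
Put 2 in bin 2; 2 remain.
Put 6 in bin 3; 4 remain.
Put 2 in bin 3; 2 remain.
Put 3 in bin 4; 7 remain.
Put 2 in bin 4; 5 remain.
Put 2 in bin 4; 3 remain.
Put 6 in bin 5; 4 remain.
Put 6 in bin 6; 4 remain.
6 bins × 10 = 60; used 44; unused 16.

16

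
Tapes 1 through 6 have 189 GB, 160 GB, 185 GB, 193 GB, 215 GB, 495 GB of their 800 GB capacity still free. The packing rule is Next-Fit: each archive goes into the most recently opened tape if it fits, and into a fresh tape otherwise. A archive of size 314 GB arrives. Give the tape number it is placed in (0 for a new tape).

Next-Fit only looks at tape 6, which has 495 GB free.
314 GB fits there.

6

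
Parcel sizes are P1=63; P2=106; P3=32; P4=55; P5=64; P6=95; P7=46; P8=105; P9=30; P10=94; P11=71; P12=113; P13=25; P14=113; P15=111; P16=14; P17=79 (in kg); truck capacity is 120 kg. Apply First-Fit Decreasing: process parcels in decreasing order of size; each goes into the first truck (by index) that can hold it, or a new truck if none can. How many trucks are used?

Sorted descending: 113, 113, 111, 106, 105, 95, 94, 79, 71, 64, 63, 55, 46, 32, 30, 25, 14.
113 kg → truck 1 (remaining 7 kg)
113 kg → truck 2 (remaining 7 kg)
111 kg → truck 3 (remaining 9 kg)
106 kg → truck 4 (remaining 14 kg)
105 kg → truck 5 (remaining 15 kg)
95 kg → truck 6 (remaining 25 kg)
94 kg → truck 7 (remaining 26 kg)
79 kg → truck 8 (remaining 41 kg)
71 kg → truck 9 (remaining 49 kg)
64 kg → truck 10 (remaining 56 kg)
63 kg → truck 11 (remaining 57 kg)
55 kg → truck 10 (remaining 1 kg)
46 kg → truck 9 (remaining 3 kg)
32 kg → truck 8 (remaining 9 kg)
30 kg → truck 11 (remaining 27 kg)
25 kg → truck 6 (remaining 0 kg)
14 kg → truck 4 (remaining 0 kg)

11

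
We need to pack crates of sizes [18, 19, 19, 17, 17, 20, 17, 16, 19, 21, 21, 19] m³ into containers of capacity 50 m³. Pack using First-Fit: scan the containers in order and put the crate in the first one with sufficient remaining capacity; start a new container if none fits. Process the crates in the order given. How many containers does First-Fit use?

6

container 1: place 18 m³, 32 m³ left
container 1: place 19 m³, 13 m³ left
container 2: place 19 m³, 31 m³ left
container 2: place 17 m³, 14 m³ left
container 3: place 17 m³, 33 m³ left
container 3: place 20 m³, 13 m³ left
container 4: place 17 m³, 33 m³ left
container 4: place 16 m³, 17 m³ left
container 5: place 19 m³, 31 m³ left
container 5: place 21 m³, 10 m³ left
container 6: place 21 m³, 29 m³ left
container 6: place 19 m³, 10 m³ left
Final containers: [18,19] [19,17] [17,20] [17,16] [19,21] [21,19].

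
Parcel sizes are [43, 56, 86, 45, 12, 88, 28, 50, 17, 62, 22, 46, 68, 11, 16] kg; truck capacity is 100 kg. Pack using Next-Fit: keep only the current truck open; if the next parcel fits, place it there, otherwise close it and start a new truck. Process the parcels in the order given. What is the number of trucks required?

8

Put 43 kg in truck 1; 57 kg remain.
Put 56 kg in truck 1; 1 kg remain.
Put 86 kg in truck 2; 14 kg remain.
Put 45 kg in truck 3; 55 kg remain.
Put 12 kg in truck 3; 43 kg remain.
Put 88 kg in truck 4; 12 kg remain.
Put 28 kg in truck 5; 72 kg remain.
Put 50 kg in truck 5; 22 kg remain.
Put 17 kg in truck 5; 5 kg remain.
Put 62 kg in truck 6; 38 kg remain.
Put 22 kg in truck 6; 16 kg remain.
Put 46 kg in truck 7; 54 kg remain.
Put 68 kg in truck 8; 32 kg remain.
Put 11 kg in truck 8; 21 kg remain.
Put 16 kg in truck 8; 5 kg remain.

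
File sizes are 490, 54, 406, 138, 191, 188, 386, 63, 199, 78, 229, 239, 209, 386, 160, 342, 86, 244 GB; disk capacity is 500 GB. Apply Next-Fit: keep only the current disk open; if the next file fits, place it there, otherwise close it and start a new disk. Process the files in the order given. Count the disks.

12

490 GB → disk 1 (remaining 10 GB)
54 GB → disk 2 (remaining 446 GB)
406 GB → disk 2 (remaining 40 GB)
138 GB → disk 3 (remaining 362 GB)
191 GB → disk 3 (remaining 171 GB)
188 GB → disk 4 (remaining 312 GB)
386 GB → disk 5 (remaining 114 GB)
63 GB → disk 5 (remaining 51 GB)
199 GB → disk 6 (remaining 301 GB)
78 GB → disk 6 (remaining 223 GB)
229 GB → disk 7 (remaining 271 GB)
239 GB → disk 7 (remaining 32 GB)
209 GB → disk 8 (remaining 291 GB)
386 GB → disk 9 (remaining 114 GB)
160 GB → disk 10 (remaining 340 GB)
342 GB → disk 11 (remaining 158 GB)
86 GB → disk 11 (remaining 72 GB)
244 GB → disk 12 (remaining 256 GB)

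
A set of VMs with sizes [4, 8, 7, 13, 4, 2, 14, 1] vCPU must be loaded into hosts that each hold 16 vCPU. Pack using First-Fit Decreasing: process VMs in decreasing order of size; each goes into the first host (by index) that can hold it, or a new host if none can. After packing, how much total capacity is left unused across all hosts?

Sorted descending: 14, 13, 8, 7, 4, 4, 2, 1.
Put 14 vCPU in host 1; 2 vCPU remain.
Put 13 vCPU in host 2; 3 vCPU remain.
Put 8 vCPU in host 3; 8 vCPU remain.
Put 7 vCPU in host 3; 1 vCPU remain.
Put 4 vCPU in host 4; 12 vCPU remain.
Put 4 vCPU in host 4; 8 vCPU remain.
Put 2 vCPU in host 1; 0 vCPU remain.
Put 1 vCPU in host 2; 2 vCPU remain.
4 hosts × 16 vCPU = 64 vCPU; used 53 vCPU; unused 11 vCPU.

11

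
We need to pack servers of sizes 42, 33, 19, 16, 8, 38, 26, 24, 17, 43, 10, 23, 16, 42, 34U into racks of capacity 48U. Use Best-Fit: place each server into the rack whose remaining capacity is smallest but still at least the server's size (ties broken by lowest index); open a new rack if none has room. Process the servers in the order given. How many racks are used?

42U → rack 1 (remaining 6U)
33U → rack 2 (remaining 15U)
19U → rack 3 (remaining 29U)
16U → rack 3 (remaining 13U)
8U → rack 3 (remaining 5U)
38U → rack 4 (remaining 10U)
26U → rack 5 (remaining 22U)
24U → rack 6 (remaining 24U)
17U → rack 5 (remaining 5U)
43U → rack 7 (remaining 5U)
10U → rack 4 (remaining 0U)
23U → rack 6 (remaining 1U)
16U → rack 8 (remaining 32U)
42U → rack 9 (remaining 6U)
34U → rack 10 (remaining 14U)
Final racks: [42] [33] [19,16,8] [38,10] [26,17] [24,23] [43] [16] [42] [34].

10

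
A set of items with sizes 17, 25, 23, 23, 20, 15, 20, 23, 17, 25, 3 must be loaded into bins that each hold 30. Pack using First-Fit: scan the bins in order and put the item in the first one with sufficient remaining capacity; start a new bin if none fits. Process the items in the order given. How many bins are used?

bin 1: place 17, 13 left
bin 2: place 25, 5 left
bin 3: place 23, 7 left
bin 4: place 23, 7 left
bin 5: place 20, 10 left
bin 6: place 15, 15 left
bin 7: place 20, 10 left
bin 8: place 23, 7 left
bin 9: place 17, 13 left
bin 10: place 25, 5 left
bin 1: place 3, 10 left

10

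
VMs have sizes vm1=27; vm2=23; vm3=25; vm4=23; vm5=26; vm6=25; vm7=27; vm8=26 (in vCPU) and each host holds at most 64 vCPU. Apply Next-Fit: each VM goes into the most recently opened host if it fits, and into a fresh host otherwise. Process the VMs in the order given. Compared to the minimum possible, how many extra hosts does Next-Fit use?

0

Next-Fit: [27,23] [25,23] [26,25] [27,26] → 4 hosts.
Total size 202 vCPU; any packing needs at least ⌈202/64⌉ = 4 hosts.
So 4 is already optimal.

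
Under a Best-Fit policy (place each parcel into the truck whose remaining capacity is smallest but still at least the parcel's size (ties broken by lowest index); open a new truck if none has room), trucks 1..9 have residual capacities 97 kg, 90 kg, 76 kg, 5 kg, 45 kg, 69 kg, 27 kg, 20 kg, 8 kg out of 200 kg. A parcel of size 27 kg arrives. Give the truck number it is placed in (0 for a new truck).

7

Trucks with room: truck 1 (97 kg), truck 2 (90 kg), truck 3 (76 kg), truck 5 (45 kg), truck 6 (69 kg), truck 7 (27 kg).
Tightest fit is truck 7 with 27 kg free.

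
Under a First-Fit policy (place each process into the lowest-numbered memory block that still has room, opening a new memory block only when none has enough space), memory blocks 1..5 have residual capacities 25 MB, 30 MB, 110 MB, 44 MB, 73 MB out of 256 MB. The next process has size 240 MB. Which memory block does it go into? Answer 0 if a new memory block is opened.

No memory block has ≥ 240 MB free, so a new memory block is opened.

0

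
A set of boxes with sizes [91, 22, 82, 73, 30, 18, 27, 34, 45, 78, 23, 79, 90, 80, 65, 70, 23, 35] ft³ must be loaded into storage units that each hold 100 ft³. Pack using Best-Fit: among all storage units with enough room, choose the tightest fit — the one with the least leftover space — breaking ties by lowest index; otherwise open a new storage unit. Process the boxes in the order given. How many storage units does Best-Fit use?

11 storage units

91 ft³ → storage unit 1 (remaining 9 ft³)
22 ft³ → storage unit 2 (remaining 78 ft³)
82 ft³ → storage unit 3 (remaining 18 ft³)
73 ft³ → storage unit 2 (remaining 5 ft³)
30 ft³ → storage unit 4 (remaining 70 ft³)
18 ft³ → storage unit 3 (remaining 0 ft³)
27 ft³ → storage unit 4 (remaining 43 ft³)
34 ft³ → storage unit 4 (remaining 9 ft³)
45 ft³ → storage unit 5 (remaining 55 ft³)
78 ft³ → storage unit 6 (remaining 22 ft³)
23 ft³ → storage unit 5 (remaining 32 ft³)
79 ft³ → storage unit 7 (remaining 21 ft³)
90 ft³ → storage unit 8 (remaining 10 ft³)
80 ft³ → storage unit 9 (remaining 20 ft³)
65 ft³ → storage unit 10 (remaining 35 ft³)
70 ft³ → storage unit 11 (remaining 30 ft³)
23 ft³ → storage unit 11 (remaining 7 ft³)
35 ft³ → storage unit 10 (remaining 0 ft³)
Final storage units: [91] [22,73] [82,18] [30,27,34] [45,23] [78] [79] [90] [80] [65,35] [70,23].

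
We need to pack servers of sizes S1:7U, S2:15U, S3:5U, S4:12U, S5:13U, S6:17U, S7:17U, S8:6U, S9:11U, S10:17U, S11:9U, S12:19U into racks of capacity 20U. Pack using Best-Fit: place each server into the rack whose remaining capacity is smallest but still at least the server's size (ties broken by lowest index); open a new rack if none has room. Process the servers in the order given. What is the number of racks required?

Put S1 (7U) in rack 1; 13U remain.
Put S2 (15U) in rack 2; 5U remain.
Put S3 (5U) in rack 2; 0U remain.
Put S4 (12U) in rack 1; 1U remain.
Put S5 (13U) in rack 3; 7U remain.
Put S6 (17U) in rack 4; 3U remain.
Put S7 (17U) in rack 5; 3U remain.
Put S8 (6U) in rack 3; 1U remain.
Put S9 (11U) in rack 6; 9U remain.
Put S10 (17U) in rack 7; 3U remain.
Put S11 (9U) in rack 6; 0U remain.
Put S12 (19U) in rack 8; 1U remain.

8 racks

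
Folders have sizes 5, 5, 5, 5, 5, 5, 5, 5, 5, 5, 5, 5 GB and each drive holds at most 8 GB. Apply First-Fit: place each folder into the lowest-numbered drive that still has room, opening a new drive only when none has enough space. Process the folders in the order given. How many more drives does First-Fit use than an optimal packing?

First-Fit: [5] [5] [5] [5] [5] [5] [5] [5] [5] [5] [5] [5] → 12 drives.
12 folders exceed 4 GB (half the capacity), and no two of those can share a drive, so at least 12 drives are needed.
So 12 is already optimal.

0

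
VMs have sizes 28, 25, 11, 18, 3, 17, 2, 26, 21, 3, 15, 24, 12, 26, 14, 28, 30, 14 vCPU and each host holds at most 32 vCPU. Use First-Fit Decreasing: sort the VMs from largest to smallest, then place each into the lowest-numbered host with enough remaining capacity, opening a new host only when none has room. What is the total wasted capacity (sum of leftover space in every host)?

Sorted descending: 30, 28, 28, 26, 26, 25, 24, 21, 18, 17, 15, 14, 14, 12, 11, 3, 3, 2.
Put 30 vCPU in host 1; 2 vCPU remain.
Put 28 vCPU in host 2; 4 vCPU remain.
Put 28 vCPU in host 3; 4 vCPU remain.
Put 26 vCPU in host 4; 6 vCPU remain.
Put 26 vCPU in host 5; 6 vCPU remain.
Put 25 vCPU in host 6; 7 vCPU remain.
Put 24 vCPU in host 7; 8 vCPU remain.
Put 21 vCPU in host 8; 11 vCPU remain.
Put 18 vCPU in host 9; 14 vCPU remain.
Put 17 vCPU in host 10; 15 vCPU remain.
Put 15 vCPU in host 10; 0 vCPU remain.
Put 14 vCPU in host 9; 0 vCPU remain.
Put 14 vCPU in host 11; 18 vCPU remain.
Put 12 vCPU in host 11; 6 vCPU remain.
Put 11 vCPU in host 8; 0 vCPU remain.
Put 3 vCPU in host 2; 1 vCPU remain.
Put 3 vCPU in host 3; 1 vCPU remain.
Put 2 vCPU in host 1; 0 vCPU remain.
11 hosts × 32 vCPU = 352 vCPU; used 317 vCPU; unused 35 vCPU.

35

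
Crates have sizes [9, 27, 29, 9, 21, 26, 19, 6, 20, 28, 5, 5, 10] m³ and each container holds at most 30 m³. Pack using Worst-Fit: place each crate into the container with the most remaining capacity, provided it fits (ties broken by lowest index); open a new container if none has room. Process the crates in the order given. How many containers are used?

9

9 m³ → container 1 (remaining 21 m³)
27 m³ → container 2 (remaining 3 m³)
29 m³ → container 3 (remaining 1 m³)
9 m³ → container 1 (remaining 12 m³)
21 m³ → container 4 (remaining 9 m³)
26 m³ → container 5 (remaining 4 m³)
19 m³ → container 6 (remaining 11 m³)
6 m³ → container 1 (remaining 6 m³)
20 m³ → container 7 (remaining 10 m³)
28 m³ → container 8 (remaining 2 m³)
5 m³ → container 6 (remaining 6 m³)
5 m³ → container 7 (remaining 5 m³)
10 m³ → container 9 (remaining 20 m³)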